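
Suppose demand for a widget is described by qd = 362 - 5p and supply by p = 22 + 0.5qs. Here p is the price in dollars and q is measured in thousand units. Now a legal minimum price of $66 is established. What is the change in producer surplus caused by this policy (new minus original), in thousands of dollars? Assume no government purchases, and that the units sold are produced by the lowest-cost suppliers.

-144

Rearranging supply gives qs = 2p - 44. Setting quantity demanded equal to quantity supplied, 362 - 5p = 2p - 44, gives p* = 58 and q* = 72.
The floor of 66 is above the equilibrium price 58, so it binds.
At p = 66: qd = 362 - 5·66 = 32 and qs = 2·66 - 44 = 88.
Producer surplus without the control is ½ · (58 - 22) · 72 = 1296.
With the floor, 32 units are sold at 66. The supply price at q = 32 is 38, so PS = ½ · [(66 - 22) + (66 - 38)] · 32 = 1152.
Change in producer surplus = 1152 - 1296 = -144.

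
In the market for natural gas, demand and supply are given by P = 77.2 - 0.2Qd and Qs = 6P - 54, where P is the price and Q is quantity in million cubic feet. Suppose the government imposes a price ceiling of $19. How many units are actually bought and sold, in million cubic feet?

Rearranging demand gives Qd = 386 - 5P. Setting quantity demanded equal to quantity supplied, 386 - 5P = 6P - 54, gives P* = 40 and Q* = 186.
Because the ceiling (19) lies below the market-clearing price, it is binding.
At P = 19: Qd = 386 - 5·19 = 291 and Qs = 6·19 - 54 = 60.
The quantity actually transacted is the short side, supply: 60.

60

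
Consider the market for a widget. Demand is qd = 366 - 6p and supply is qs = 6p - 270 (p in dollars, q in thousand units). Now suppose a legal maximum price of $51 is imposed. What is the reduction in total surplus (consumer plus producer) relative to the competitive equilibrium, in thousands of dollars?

24

Equilibrium: 366 - 6p = 6p - 270, so 636 = 12p and p* = 53, q* = 48.
The ceiling of 51 is below the equilibrium price 53, so it binds.
At p = 51: qd = 366 - 6·51 = 60 and qs = 6·51 - 270 = 36.
Quantity traded falls to 36. At q = 36 the demand price is (366 - 36)/6 = 55 and the supply price is (270 + 36)/6 = 51.
Deadweight loss = ½ · (55 - 51) · (48 - 36) = ½ · 4 · 12 = 24.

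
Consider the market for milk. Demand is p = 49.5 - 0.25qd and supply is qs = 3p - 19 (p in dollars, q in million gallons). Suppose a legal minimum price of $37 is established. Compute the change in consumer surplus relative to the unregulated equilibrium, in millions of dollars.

-372

Rearranging demand gives qd = 198 - 4p. Equilibrium: 198 - 4p = 3p - 19, so 217 = 7p and p* = 31, q* = 74.
Since 37 > 31, the floor is binding.
At p = 37: qd = 198 - 4·37 = 50 and qs = 3·37 - 19 = 92.
Consumer surplus without the control is ½ · (49.5 - 31) · 74 = 684.5.
With the floor, consumers buy 50 units at 37, so CS = ½ · (49.5 - 37) · 50 = 312.5.
Change in consumer surplus = 312.5 - 684.5 = -372.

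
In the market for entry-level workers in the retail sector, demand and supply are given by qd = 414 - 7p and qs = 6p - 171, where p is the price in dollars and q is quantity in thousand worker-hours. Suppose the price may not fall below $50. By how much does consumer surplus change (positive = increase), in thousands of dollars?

-407.5

Without the control the market clears where 414 - 7p = 6p - 171, i.e. p* = 45 and q* = 99.
Since 50 > 45, the floor is binding.
At p = 50: qd = 414 - 7·50 = 64 and qs = 6·50 - 171 = 129.
Consumer surplus without the control is ½ · (414/7 - 45) · 99 = 9801/14.
With the floor, consumers buy 64 units at 50, so CS = ½ · (414/7 - 50) · 64 = 2048/7.
Change in consumer surplus = 2048/7 - 9801/14 = -407.5.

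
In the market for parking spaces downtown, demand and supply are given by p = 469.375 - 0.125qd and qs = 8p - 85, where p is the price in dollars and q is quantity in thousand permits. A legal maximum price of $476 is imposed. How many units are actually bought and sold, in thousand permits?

Rearranging demand gives qd = 3755 - 8p. Equilibrium: 3755 - 8p = 8p - 85, so 3840 = 16p and p* = 240, q* = 1835.
The ceiling of 476 is above the equilibrium price 240, so it is not binding; the market clears at p* = 240, q* = 1835.

1835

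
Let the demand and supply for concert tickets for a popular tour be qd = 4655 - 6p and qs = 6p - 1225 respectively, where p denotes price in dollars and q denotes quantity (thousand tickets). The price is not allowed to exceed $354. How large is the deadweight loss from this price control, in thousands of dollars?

In a free market, 4655 - 6p = 6p - 1225 gives the equilibrium p* = 490, q* = 1715.
The ceiling of 354 is below the equilibrium price 490, so it binds.
At p = 354: qd = 4655 - 6·354 = 2531 and qs = 6·354 - 1225 = 899.
Quantity traded falls to 899. At q = 899 the demand price is (4655 - 899)/6 = 626 and the supply price is (1225 + 899)/6 = 354.
Deadweight loss = ½ · (626 - 354) · (1715 - 899) = ½ · 272 · 816 = 110976.

110976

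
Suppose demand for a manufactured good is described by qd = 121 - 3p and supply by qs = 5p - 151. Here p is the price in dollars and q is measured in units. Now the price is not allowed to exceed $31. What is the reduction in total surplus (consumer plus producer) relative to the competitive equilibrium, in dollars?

Equilibrium: 121 - 3p = 5p - 151, so 272 = 8p and p* = 34, q* = 19.
Because the ceiling (31) lies below the market-clearing price, it is binding.
At p = 31: qd = 121 - 3·31 = 28 and qs = 5·31 - 151 = 4.
Quantity traded falls to 4. At q = 4 the demand price is (121 - 4)/3 = 39 and the supply price is (151 + 4)/5 = 31.
Deadweight loss = ½ · (39 - 31) · (19 - 4) = ½ · 8 · 15 = 60.

60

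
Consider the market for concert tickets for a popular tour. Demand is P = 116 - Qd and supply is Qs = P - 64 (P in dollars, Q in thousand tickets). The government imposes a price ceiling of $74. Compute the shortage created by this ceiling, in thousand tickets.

32

Rearranging demand gives Qd = 116 - P. In a free market, 116 - P = P - 64 gives the equilibrium P* = 90, Q* = 26.
Because the ceiling (74) lies below the market-clearing price, it is binding.
At P = 74: Qd = 116 - 74 = 42 and Qs = 74 - 64 = 10.
Shortage = Qd - Qs = 42 - 10 = 32.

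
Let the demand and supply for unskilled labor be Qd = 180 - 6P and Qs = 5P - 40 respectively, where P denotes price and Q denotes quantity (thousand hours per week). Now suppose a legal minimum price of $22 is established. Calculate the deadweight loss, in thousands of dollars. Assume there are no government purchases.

26.4

Equilibrium: 180 - 6P = 5P - 40, so 220 = 11P and P* = 20, Q* = 60.
Because the floor (22) lies above the market-clearing price, it is binding.
At P = 22: Qd = 180 - 6·22 = 48 and Qs = 5·22 - 40 = 70.
Quantity traded falls to 48. At Q = 48 the demand price is (180 - 48)/6 = 22 and the supply price is (40 + 48)/5 = 17.6.
Deadweight loss = ½ · (22 - 17.6) · (60 - 48) = ½ · 4.4 · 12 = 26.4.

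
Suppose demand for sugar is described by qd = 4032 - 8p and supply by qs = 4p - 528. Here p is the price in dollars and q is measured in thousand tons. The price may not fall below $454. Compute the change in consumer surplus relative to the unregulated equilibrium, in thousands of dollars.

Without the control the market clears where 4032 - 8p = 4p - 528, i.e. p* = 380 and q* = 992.
Since 454 > 380, the floor is binding.
At p = 454: qd = 4032 - 8·454 = 400 and qs = 4·454 - 528 = 1288.
Consumer surplus without the control is ½ · (504 - 380) · 992 = 61504.
With the floor, consumers buy 400 units at 454, so CS = ½ · (504 - 454) · 400 = 10000.
Change in consumer surplus = 10000 - 61504 = -51504.

-51504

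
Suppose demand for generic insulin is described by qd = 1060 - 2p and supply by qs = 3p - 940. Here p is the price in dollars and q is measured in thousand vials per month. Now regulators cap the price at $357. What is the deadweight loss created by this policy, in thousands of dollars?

Setting quantity demanded equal to quantity supplied, 1060 - 2p = 3p - 940, gives p* = 400 and q* = 260.
Since 357 < 400, the ceiling is binding.
At p = 357: qd = 1060 - 2·357 = 346 and qs = 3·357 - 940 = 131.
Quantity traded falls to 131. At q = 131 the demand price is (1060 - 131)/2 = 464.5 and the supply price is (940 + 131)/3 = 357.
Deadweight loss = ½ · (464.5 - 357) · (260 - 131) = ½ · 107.5 · 129 = 6933.75.

6933.75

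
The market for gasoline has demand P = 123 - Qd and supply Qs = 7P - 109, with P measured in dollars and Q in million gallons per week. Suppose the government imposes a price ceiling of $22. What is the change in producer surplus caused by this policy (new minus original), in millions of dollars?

Rearranging demand gives Qd = 123 - P. In a free market, 123 - P = 7P - 109 gives the equilibrium P* = 29, Q* = 94.
Because the ceiling (22) lies below the market-clearing price, it is binding.
At P = 22: Qd = 123 - 22 = 101 and Qs = 7·22 - 109 = 45.
Producer surplus without the control is ½ · (29 - 109/7) · 94 = 4418/7.
With the ceiling, producers sell 45 units at 22, so PS = ½ · (22 - 109/7) · 45 = 2025/14.
Change in producer surplus = 2025/14 - 4418/7 = -486.5.

-486.5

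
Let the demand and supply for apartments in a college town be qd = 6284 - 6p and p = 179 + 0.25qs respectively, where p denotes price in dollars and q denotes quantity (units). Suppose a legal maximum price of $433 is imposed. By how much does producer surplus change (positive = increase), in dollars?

Rearranging supply gives qs = 4p - 716. In a free market, 6284 - 6p = 4p - 716 gives the equilibrium p* = 700, q* = 2084.
Because the ceiling (433) lies below the market-clearing price, it is binding.
At p = 433: qd = 6284 - 6·433 = 3686 and qs = 4·433 - 716 = 1016.
Producer surplus without the control is ½ · (700 - 179) · 2084 = 542882.
With the ceiling, producers sell 1016 units at 433, so PS = ½ · (433 - 179) · 1016 = 129032.
Change in producer surplus = 129032 - 542882 = -413850.

-413850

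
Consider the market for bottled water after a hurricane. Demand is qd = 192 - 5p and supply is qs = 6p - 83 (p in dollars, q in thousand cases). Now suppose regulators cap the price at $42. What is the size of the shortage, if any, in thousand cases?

0

Without the control the market clears where 192 - 5p = 6p - 83, i.e. p* = 25 and q* = 67.
The ceiling of 42 is above the equilibrium price 25, so it is not binding; the market clears at p* = 25, q* = 67.
Since the control does not bind, there is no shortage.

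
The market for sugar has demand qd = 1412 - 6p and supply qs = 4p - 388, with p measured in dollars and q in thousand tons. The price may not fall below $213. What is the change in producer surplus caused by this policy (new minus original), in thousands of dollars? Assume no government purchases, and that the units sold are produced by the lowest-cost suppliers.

-478.5

Without the control the market clears where 1412 - 6p = 4p - 388, i.e. p* = 180 and q* = 332.
The floor of 213 is above the equilibrium price 180, so it binds.
At p = 213: qd = 1412 - 6·213 = 134 and qs = 4·213 - 388 = 464.
Producer surplus without the control is ½ · (180 - 97) · 332 = 13778.
With the floor, 134 units are sold at 213. The supply price at q = 134 is 130.5, so PS = ½ · [(213 - 97) + (213 - 130.5)] · 134 = 13299.5.
Change in producer surplus = 13299.5 - 13778 = -478.5.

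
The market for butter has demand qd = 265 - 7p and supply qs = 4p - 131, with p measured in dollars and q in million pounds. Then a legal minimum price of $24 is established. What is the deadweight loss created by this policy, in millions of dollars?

Without the control the market clears where 265 - 7p = 4p - 131, i.e. p* = 36 and q* = 13.
Since 24 is below p* = 36, the floor does not bind and the free-market outcome prevails.
Since the control does not bind, no trades are prevented and deadweight loss is zero.

0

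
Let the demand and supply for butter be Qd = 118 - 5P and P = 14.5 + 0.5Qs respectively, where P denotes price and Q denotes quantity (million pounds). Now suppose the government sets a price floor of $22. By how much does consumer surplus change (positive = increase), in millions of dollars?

-10.5

Rearranging supply gives Qs = 2P - 29. Equilibrium: 118 - 5P = 2P - 29, so 147 = 7P and P* = 21, Q* = 13.
Since 22 > 21, the floor is binding.
At P = 22: Qd = 118 - 5·22 = 8 and Qs = 2·22 - 29 = 15.
Consumer surplus without the control is ½ · (23.6 - 21) · 13 = 16.9.
With the floor, consumers buy 8 units at 22, so CS = ½ · (23.6 - 22) · 8 = 6.4.
Change in consumer surplus = 6.4 - 16.9 = -10.5.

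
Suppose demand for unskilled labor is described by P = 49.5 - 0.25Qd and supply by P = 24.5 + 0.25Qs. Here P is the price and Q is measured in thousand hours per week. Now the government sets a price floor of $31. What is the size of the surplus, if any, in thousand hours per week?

Rearranging demand gives Qd = 198 - 4P; rearranging supply gives Qs = 4P - 98. Setting quantity demanded equal to quantity supplied, 198 - 4P = 4P - 98, gives P* = 37 and Q* = 50.
Since 31 is below P* = 37, the floor does not bind and the free-market outcome prevails.
Since the control does not bind, there is no surplus.

0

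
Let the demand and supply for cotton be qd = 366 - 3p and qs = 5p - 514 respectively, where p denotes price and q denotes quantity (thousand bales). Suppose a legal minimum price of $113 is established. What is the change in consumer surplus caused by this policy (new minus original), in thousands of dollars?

Without the control the market clears where 366 - 3p = 5p - 514, i.e. p* = 110 and q* = 36.
Since 113 > 110, the floor is binding.
At p = 113: qd = 366 - 3·113 = 27 and qs = 5·113 - 514 = 51.
Consumer surplus without the control is ½ · (122 - 110) · 36 = 216.
With the floor, consumers buy 27 units at 113, so CS = ½ · (122 - 113) · 27 = 121.5.
Change in consumer surplus = 121.5 - 216 = -94.5.

-94.5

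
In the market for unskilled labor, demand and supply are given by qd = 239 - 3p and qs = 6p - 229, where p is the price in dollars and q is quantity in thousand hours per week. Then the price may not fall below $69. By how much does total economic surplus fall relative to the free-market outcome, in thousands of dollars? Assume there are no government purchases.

Equilibrium: 239 - 3p = 6p - 229, so 468 = 9p and p* = 52, q* = 83.
Because the floor (69) lies above the market-clearing price, it is binding.
At p = 69: qd = 239 - 3·69 = 32 and qs = 6·69 - 229 = 185.
Quantity traded falls to 32. At q = 32 the demand price is (239 - 32)/3 = 69 and the supply price is (229 + 32)/6 = 43.5.
Deadweight loss = ½ · (69 - 43.5) · (83 - 32) = ½ · 25.5 · 51 = 650.25.

650.25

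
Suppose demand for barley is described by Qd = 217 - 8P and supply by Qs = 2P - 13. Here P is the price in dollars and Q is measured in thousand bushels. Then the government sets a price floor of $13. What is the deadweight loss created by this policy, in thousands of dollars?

0

In a free market, 217 - 8P = 2P - 13 gives the equilibrium P* = 23, Q* = 33.
The floor of 13 is below the equilibrium price 23, so it is not binding; the market clears at P* = 23, Q* = 33.
Since the control does not bind, no trades are prevented and deadweight loss is zero.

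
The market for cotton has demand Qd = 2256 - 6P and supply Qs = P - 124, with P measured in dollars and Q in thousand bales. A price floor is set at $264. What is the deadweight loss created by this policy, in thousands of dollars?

Without the control the market clears where 2256 - 6P = P - 124, i.e. P* = 340 and Q* = 216.
Since 264 is below P* = 340, the floor does not bind and the free-market outcome prevails.
Since the control does not bind, no trades are prevented and deadweight loss is zero.

0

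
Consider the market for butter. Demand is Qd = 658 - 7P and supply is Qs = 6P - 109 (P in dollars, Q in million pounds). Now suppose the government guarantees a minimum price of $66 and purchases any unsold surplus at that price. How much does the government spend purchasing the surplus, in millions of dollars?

6006

In a free market, 658 - 7P = 6P - 109 gives the equilibrium P* = 59, Q* = 245.
Since 66 > 59, the floor is binding.
At P = 66: Qd = 658 - 7·66 = 196 and Qs = 6·66 - 109 = 287.
Surplus = Qs - Qd = 91.
Government expenditure = surplus × support price = 91 × 66 = 6006.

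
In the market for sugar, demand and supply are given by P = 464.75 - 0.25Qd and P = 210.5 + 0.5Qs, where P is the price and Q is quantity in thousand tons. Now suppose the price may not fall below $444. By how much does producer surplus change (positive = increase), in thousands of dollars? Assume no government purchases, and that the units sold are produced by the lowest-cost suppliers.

Rearranging demand gives Qd = 1859 - 4P; rearranging supply gives Qs = 2P - 421. Without the control the market clears where 1859 - 4P = 2P - 421, i.e. P* = 380 and Q* = 339.
The floor of 444 is above the equilibrium price 380, so it binds.
At P = 444: Qd = 1859 - 4·444 = 83 and Qs = 2·444 - 421 = 467.
Producer surplus without the control is ½ · (380 - 210.5) · 339 = 28730.25.
With the floor, 83 units are sold at 444. The supply price at Q = 83 is 252, so PS = ½ · [(444 - 210.5) + (444 - 252)] · 83 = 17658.25.
Change in producer surplus = 17658.25 - 28730.25 = -11072.

-11072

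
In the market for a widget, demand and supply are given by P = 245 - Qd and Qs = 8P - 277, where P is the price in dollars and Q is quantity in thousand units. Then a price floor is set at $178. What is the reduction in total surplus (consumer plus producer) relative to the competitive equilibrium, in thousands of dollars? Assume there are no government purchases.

Rearranging demand gives Qd = 245 - P. Equilibrium: 245 - P = 8P - 277, so 522 = 9P and P* = 58, Q* = 187.
Because the floor (178) lies above the market-clearing price, it is binding.
At P = 178: Qd = 245 - 178 = 67 and Qs = 8·178 - 277 = 1147.
Quantity traded falls to 67. At Q = 67 the demand price is 245 - 67 = 178 and the supply price is (277 + 67)/8 = 43.
Deadweight loss = ½ · (178 - 43) · (187 - 67) = ½ · 135 · 120 = 8100.

8100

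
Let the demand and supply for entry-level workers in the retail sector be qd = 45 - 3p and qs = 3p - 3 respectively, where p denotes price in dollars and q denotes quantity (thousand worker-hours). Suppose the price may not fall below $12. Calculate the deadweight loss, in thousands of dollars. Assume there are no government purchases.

Setting quantity demanded equal to quantity supplied, 45 - 3p = 3p - 3, gives p* = 8 and q* = 21.
Since 12 > 8, the floor is binding.
At p = 12: qd = 45 - 3·12 = 9 and qs = 3·12 - 3 = 33.
Quantity traded falls to 9. At q = 9 the demand price is (45 - 9)/3 = 12 and the supply price is (3 + 9)/3 = 4.
Deadweight loss = ½ · (12 - 4) · (21 - 9) = ½ · 8 · 12 = 48.

48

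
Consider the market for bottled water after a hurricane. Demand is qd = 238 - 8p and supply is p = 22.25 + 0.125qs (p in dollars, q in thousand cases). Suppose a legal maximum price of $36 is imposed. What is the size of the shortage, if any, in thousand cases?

0

Rearranging supply gives qs = 8p - 178. In a free market, 238 - 8p = 8p - 178 gives the equilibrium p* = 26, q* = 30.
Since 36 is above p* = 26, the ceiling does not bind and the free-market outcome prevails.
Since the control does not bind, there is no shortage.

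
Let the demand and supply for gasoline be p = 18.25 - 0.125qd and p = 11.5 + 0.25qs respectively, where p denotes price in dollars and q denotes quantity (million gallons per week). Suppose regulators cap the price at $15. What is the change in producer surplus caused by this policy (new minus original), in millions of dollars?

Rearranging demand gives qd = 146 - 8p; rearranging supply gives qs = 4p - 46. Without the control the market clears where 146 - 8p = 4p - 46, i.e. p* = 16 and q* = 18.
The ceiling of 15 is below the equilibrium price 16, so it binds.
At p = 15: qd = 146 - 8·15 = 26 and qs = 4·15 - 46 = 14.
Producer surplus without the control is ½ · (16 - 11.5) · 18 = 40.5.
With the ceiling, producers sell 14 units at 15, so PS = ½ · (15 - 11.5) · 14 = 24.5.
Change in producer surplus = 24.5 - 40.5 = -16.

-16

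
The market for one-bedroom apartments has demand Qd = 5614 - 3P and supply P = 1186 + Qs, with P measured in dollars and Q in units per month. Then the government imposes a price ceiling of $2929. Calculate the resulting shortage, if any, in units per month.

0

Rearranging supply gives Qs = P - 1186. Setting quantity demanded equal to quantity supplied, 5614 - 3P = P - 1186, gives P* = 1700 and Q* = 514.
Since 2929 is above P* = 1700, the ceiling does not bind and the free-market outcome prevails.
Since the control does not bind, there is no shortage.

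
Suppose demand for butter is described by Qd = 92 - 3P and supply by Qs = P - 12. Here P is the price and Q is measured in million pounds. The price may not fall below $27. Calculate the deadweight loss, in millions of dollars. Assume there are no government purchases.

In a free market, 92 - 3P = P - 12 gives the equilibrium P* = 26, Q* = 14.
Because the floor (27) lies above the market-clearing price, it is binding.
At P = 27: Qd = 92 - 3·27 = 11 and Qs = 27 - 12 = 15.
Quantity traded falls to 11. At Q = 11 the demand price is (92 - 11)/3 = 27 and the supply price is 12 + 11 = 23.
Deadweight loss = ½ · (27 - 23) · (14 - 11) = ½ · 4 · 3 = 6.

6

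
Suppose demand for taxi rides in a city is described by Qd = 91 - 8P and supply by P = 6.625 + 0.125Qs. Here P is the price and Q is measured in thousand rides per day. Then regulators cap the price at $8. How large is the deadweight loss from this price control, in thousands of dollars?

8

Rearranging supply gives Qs = 8P - 53. Without the control the market clears where 91 - 8P = 8P - 53, i.e. P* = 9 and Q* = 19.
The ceiling of 8 is below the equilibrium price 9, so it binds.
At P = 8: Qd = 91 - 8·8 = 27 and Qs = 8·8 - 53 = 11.
Quantity traded falls to 11. At Q = 11 the demand price is (91 - 11)/8 = 10 and the supply price is (53 + 11)/8 = 8.
Deadweight loss = ½ · (10 - 8) · (19 - 11) = ½ · 2 · 8 = 8.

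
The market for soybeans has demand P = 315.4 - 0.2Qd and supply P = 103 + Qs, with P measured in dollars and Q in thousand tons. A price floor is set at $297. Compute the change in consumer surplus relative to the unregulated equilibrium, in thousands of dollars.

Rearranging demand gives Qd = 1577 - 5P; rearranging supply gives Qs = P - 103. Without the control the market clears where 1577 - 5P = P - 103, i.e. P* = 280 and Q* = 177.
Because the floor (297) lies above the market-clearing price, it is binding.
At P = 297: Qd = 1577 - 5·297 = 92 and Qs = 297 - 103 = 194.
Consumer surplus without the control is ½ · (315.4 - 280) · 177 = 3132.9.
With the floor, consumers buy 92 units at 297, so CS = ½ · (315.4 - 297) · 92 = 846.4.
Change in consumer surplus = 846.4 - 3132.9 = -2286.5.

-2286.5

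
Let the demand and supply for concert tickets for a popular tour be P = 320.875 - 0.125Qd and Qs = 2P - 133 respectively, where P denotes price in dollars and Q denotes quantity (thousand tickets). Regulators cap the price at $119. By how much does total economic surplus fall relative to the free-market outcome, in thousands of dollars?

Rearranging demand gives Qd = 2567 - 8P. In a free market, 2567 - 8P = 2P - 133 gives the equilibrium P* = 270, Q* = 407.
Because the ceiling (119) lies below the market-clearing price, it is binding.
At P = 119: Qd = 2567 - 8·119 = 1615 and Qs = 2·119 - 133 = 105.
Quantity traded falls to 105. At Q = 105 the demand price is (2567 - 105)/8 = 307.75 and the supply price is (133 + 105)/2 = 119.
Deadweight loss = ½ · (307.75 - 119) · (407 - 105) = ½ · 188.75 · 302 = 28501.25.

28501.25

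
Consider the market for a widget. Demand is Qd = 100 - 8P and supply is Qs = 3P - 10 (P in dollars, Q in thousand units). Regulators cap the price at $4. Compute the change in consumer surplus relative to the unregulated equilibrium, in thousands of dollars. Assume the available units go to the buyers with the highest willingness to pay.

Without the control the market clears where 100 - 8P = 3P - 10, i.e. P* = 10 and Q* = 20.
Because the ceiling (4) lies below the market-clearing price, it is binding.
At P = 4: Qd = 100 - 8·4 = 68 and Qs = 3·4 - 10 = 2.
Consumer surplus without the control is ½ · (12.5 - 10) · 20 = 25.
With the ceiling, 2 units are sold at 4 (assume they go to the highest-value buyers). The demand price at Q = 2 is 12.25, so CS = ½ · [(12.5 - 4) + (12.25 - 4)] · 2 = 16.75.
Change in consumer surplus = 16.75 - 25 = -8.25.

-8.25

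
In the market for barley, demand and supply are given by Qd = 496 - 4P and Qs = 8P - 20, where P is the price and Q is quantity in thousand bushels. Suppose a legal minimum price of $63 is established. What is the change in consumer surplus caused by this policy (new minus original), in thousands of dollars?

-5680

Setting quantity demanded equal to quantity supplied, 496 - 4P = 8P - 20, gives P* = 43 and Q* = 324.
The floor of 63 is above the equilibrium price 43, so it binds.
At P = 63: Qd = 496 - 4·63 = 244 and Qs = 8·63 - 20 = 484.
Consumer surplus without the control is ½ · (124 - 43) · 324 = 13122.
With the floor, consumers buy 244 units at 63, so CS = ½ · (124 - 63) · 244 = 7442.
Change in consumer surplus = 7442 - 13122 = -5680.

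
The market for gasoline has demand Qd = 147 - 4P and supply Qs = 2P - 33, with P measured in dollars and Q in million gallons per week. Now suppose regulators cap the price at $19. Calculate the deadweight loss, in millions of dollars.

Setting quantity demanded equal to quantity supplied, 147 - 4P = 2P - 33, gives P* = 30 and Q* = 27.
The ceiling of 19 is below the equilibrium price 30, so it binds.
At P = 19: Qd = 147 - 4·19 = 71 and Qs = 2·19 - 33 = 5.
Quantity traded falls to 5. At Q = 5 the demand price is (147 - 5)/4 = 35.5 and the supply price is (33 + 5)/2 = 19.
Deadweight loss = ½ · (35.5 - 19) · (27 - 5) = ½ · 16.5 · 22 = 181.5.

181.5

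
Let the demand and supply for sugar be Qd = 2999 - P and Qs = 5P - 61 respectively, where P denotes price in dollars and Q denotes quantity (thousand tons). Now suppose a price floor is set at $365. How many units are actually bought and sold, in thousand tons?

2489

Setting quantity demanded equal to quantity supplied, 2999 - P = 5P - 61, gives P* = 510 and Q* = 2489.
Since 365 is below P* = 510, the floor does not bind and the free-market outcome prevails.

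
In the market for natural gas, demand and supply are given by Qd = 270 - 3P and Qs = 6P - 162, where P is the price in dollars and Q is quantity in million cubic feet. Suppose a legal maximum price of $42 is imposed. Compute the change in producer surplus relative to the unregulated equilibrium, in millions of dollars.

In a free market, 270 - 3P = 6P - 162 gives the equilibrium P* = 48, Q* = 126.
Because the ceiling (42) lies below the market-clearing price, it is binding.
At P = 42: Qd = 270 - 3·42 = 144 and Qs = 6·42 - 162 = 90.
Producer surplus without the control is ½ · (48 - 27) · 126 = 1323.
With the ceiling, producers sell 90 units at 42, so PS = ½ · (42 - 27) · 90 = 675.
Change in producer surplus = 675 - 1323 = -648.

-648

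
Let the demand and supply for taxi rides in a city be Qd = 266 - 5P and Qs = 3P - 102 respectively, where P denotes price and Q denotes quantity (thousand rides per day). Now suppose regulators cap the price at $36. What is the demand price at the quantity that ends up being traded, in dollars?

52

Without the control the market clears where 266 - 5P = 3P - 102, i.e. P* = 46 and Q* = 36.
Because the ceiling (36) lies below the market-clearing price, it is binding.
At P = 36: Qd = 266 - 5·36 = 86 and Qs = 3·36 - 102 = 6.
Only 6 units reach the market. On the demand curve, the marginal buyer's willingness to pay at Q = 6 is (266 - 6)/5 = 52.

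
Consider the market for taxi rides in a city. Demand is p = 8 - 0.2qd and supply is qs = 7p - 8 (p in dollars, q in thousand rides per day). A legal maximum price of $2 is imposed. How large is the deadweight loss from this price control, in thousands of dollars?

33.6

Rearranging demand gives qd = 40 - 5p. Equilibrium: 40 - 5p = 7p - 8, so 48 = 12p and p* = 4, q* = 20.
Because the ceiling (2) lies below the market-clearing price, it is binding.
At p = 2: qd = 40 - 5·2 = 30 and qs = 7·2 - 8 = 6.
Quantity traded falls to 6. At q = 6 the demand price is (40 - 6)/5 = 6.8 and the supply price is (8 + 6)/7 = 2.
Deadweight loss = ½ · (6.8 - 2) · (20 - 6) = ½ · 4.8 · 14 = 33.6.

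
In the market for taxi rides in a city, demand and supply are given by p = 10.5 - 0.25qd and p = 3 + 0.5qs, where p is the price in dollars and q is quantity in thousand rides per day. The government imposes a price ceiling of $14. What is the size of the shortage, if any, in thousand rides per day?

Rearranging demand gives qd = 42 - 4p; rearranging supply gives qs = 2p - 6. Setting quantity demanded equal to quantity supplied, 42 - 4p = 2p - 6, gives p* = 8 and q* = 10.
The ceiling of 14 is above the equilibrium price 8, so it is not binding; the market clears at p* = 8, q* = 10.
Since the control does not bind, there is no shortage.

0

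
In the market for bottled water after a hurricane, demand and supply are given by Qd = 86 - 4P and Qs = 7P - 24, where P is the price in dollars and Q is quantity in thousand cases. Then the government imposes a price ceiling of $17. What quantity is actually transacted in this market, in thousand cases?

Without the control the market clears where 86 - 4P = 7P - 24, i.e. P* = 10 and Q* = 46.
The ceiling of 17 is above the equilibrium price 10, so it is not binding; the market clears at P* = 10, Q* = 46.

46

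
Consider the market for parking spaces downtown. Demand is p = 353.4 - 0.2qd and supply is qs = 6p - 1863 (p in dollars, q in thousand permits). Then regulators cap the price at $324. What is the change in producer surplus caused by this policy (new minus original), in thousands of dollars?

-594

Rearranging demand gives qd = 1767 - 5p. In a free market, 1767 - 5p = 6p - 1863 gives the equilibrium p* = 330, q* = 117.
Since 324 < 330, the ceiling is binding.
At p = 324: qd = 1767 - 5·324 = 147 and qs = 6·324 - 1863 = 81.
Producer surplus without the control is ½ · (330 - 310.5) · 117 = 1140.75.
With the ceiling, producers sell 81 units at 324, so PS = ½ · (324 - 310.5) · 81 = 546.75.
Change in producer surplus = 546.75 - 1140.75 = -594.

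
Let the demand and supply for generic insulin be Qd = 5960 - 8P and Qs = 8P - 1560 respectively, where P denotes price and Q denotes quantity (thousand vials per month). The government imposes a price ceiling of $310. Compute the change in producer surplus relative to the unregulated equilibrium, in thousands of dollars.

-249600

Without the control the market clears where 5960 - 8P = 8P - 1560, i.e. P* = 470 and Q* = 2200.
Because the ceiling (310) lies below the market-clearing price, it is binding.
At P = 310: Qd = 5960 - 8·310 = 3480 and Qs = 8·310 - 1560 = 920.
Producer surplus without the control is ½ · (470 - 195) · 2200 = 302500.
With the ceiling, producers sell 920 units at 310, so PS = ½ · (310 - 195) · 920 = 52900.
Change in producer surplus = 52900 - 302500 = -249600.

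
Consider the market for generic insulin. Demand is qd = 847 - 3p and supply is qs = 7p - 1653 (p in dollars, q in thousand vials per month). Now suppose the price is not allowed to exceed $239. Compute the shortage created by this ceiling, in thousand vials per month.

110

Setting quantity demanded equal to quantity supplied, 847 - 3p = 7p - 1653, gives p* = 250 and q* = 97.
Since 239 < 250, the ceiling is binding.
At p = 239: qd = 847 - 3·239 = 130 and qs = 7·239 - 1653 = 20.
Shortage = qd - qs = 130 - 20 = 110.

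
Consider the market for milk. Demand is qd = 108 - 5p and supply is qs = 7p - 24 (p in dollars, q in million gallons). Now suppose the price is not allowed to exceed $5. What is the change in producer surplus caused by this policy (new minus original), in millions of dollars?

Setting quantity demanded equal to quantity supplied, 108 - 5p = 7p - 24, gives p* = 11 and q* = 53.
Since 5 < 11, the ceiling is binding.
At p = 5: qd = 108 - 5·5 = 83 and qs = 7·5 - 24 = 11.
Producer surplus without the control is ½ · (11 - 24/7) · 53 = 2809/14.
With the ceiling, producers sell 11 units at 5, so PS = ½ · (5 - 24/7) · 11 = 121/14.
Change in producer surplus = 121/14 - 2809/14 = -192.

-192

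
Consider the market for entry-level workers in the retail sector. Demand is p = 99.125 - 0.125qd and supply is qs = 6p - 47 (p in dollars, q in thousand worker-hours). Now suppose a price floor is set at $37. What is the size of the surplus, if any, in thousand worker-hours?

0

Rearranging demand gives qd = 793 - 8p. Equilibrium: 793 - 8p = 6p - 47, so 840 = 14p and p* = 60, q* = 313.
Since 37 is below p* = 60, the floor does not bind and the free-market outcome prevails.
Since the control does not bind, there is no surplus.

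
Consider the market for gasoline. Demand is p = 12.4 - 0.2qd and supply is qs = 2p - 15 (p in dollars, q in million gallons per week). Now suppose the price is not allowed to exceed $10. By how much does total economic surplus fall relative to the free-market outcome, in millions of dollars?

1.4

Rearranging demand gives qd = 62 - 5p. Without the control the market clears where 62 - 5p = 2p - 15, i.e. p* = 11 and q* = 7.
Since 10 < 11, the ceiling is binding.
At p = 10: qd = 62 - 5·10 = 12 and qs = 2·10 - 15 = 5.
Quantity traded falls to 5. At q = 5 the demand price is (62 - 5)/5 = 11.4 and the supply price is (15 + 5)/2 = 10.
Deadweight loss = ½ · (11.4 - 10) · (7 - 5) = ½ · 1.4 · 2 = 1.4.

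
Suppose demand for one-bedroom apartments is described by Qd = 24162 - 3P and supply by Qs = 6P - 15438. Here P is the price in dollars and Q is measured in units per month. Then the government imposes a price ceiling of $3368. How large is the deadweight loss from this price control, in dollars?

9585216

Setting quantity demanded equal to quantity supplied, 24162 - 3P = 6P - 15438, gives P* = 4400 and Q* = 10962.
Because the ceiling (3368) lies below the market-clearing price, it is binding.
At P = 3368: Qd = 24162 - 3·3368 = 14058 and Qs = 6·3368 - 15438 = 4770.
Quantity traded falls to 4770. At Q = 4770 the demand price is (24162 - 4770)/3 = 6464 and the supply price is (15438 + 4770)/6 = 3368.
Deadweight loss = ½ · (6464 - 3368) · (10962 - 4770) = ½ · 3096 · 6192 = 9585216.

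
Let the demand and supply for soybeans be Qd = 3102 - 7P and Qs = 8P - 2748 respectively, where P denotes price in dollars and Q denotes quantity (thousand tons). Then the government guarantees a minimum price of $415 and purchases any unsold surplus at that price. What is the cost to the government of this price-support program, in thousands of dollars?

155625

Equilibrium: 3102 - 7P = 8P - 2748, so 5850 = 15P and P* = 390, Q* = 372.
The floor of 415 is above the equilibrium price 390, so it binds.
At P = 415: Qd = 3102 - 7·415 = 197 and Qs = 8·415 - 2748 = 572.
Surplus = Qs - Qd = 375.
Government expenditure = surplus × support price = 375 × 415 = 155625.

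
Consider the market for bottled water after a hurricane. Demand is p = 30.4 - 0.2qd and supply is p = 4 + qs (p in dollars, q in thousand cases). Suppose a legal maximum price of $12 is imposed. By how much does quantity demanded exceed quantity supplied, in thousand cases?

84

Rearranging demand gives qd = 152 - 5p; rearranging supply gives qs = p - 4. In a free market, 152 - 5p = p - 4 gives the equilibrium p* = 26, q* = 22.
Because the ceiling (12) lies below the market-clearing price, it is binding.
At p = 12: qd = 152 - 5·12 = 92 and qs = 12 - 4 = 8.
Shortage = qd - qs = 92 - 8 = 84.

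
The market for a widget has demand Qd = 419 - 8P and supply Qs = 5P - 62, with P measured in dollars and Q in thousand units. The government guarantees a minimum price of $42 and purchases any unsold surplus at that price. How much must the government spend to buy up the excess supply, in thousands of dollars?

Setting quantity demanded equal to quantity supplied, 419 - 8P = 5P - 62, gives P* = 37 and Q* = 123.
Since 42 > 37, the floor is binding.
At P = 42: Qd = 419 - 8·42 = 83 and Qs = 5·42 - 62 = 148.
Surplus = Qs - Qd = 65.
Government expenditure = surplus × support price = 65 × 42 = 2730.

2730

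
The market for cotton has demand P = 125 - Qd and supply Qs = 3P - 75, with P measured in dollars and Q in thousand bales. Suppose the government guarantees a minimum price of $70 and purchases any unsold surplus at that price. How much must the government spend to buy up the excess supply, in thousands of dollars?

5600

Rearranging demand gives Qd = 125 - P. In a free market, 125 - P = 3P - 75 gives the equilibrium P* = 50, Q* = 75.
Because the floor (70) lies above the market-clearing price, it is binding.
At P = 70: Qd = 125 - 70 = 55 and Qs = 3·70 - 75 = 135.
Surplus = Qs - Qd = 80.
Government expenditure = surplus × support price = 80 × 70 = 5600.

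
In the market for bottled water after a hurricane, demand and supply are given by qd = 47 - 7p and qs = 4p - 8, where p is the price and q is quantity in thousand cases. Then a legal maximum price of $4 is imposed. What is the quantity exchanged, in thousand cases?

Setting quantity demanded equal to quantity supplied, 47 - 7p = 4p - 8, gives p* = 5 and q* = 12.
Because the ceiling (4) lies below the market-clearing price, it is binding.
At p = 4: qd = 47 - 7·4 = 19 and qs = 4·4 - 8 = 8.
The quantity actually transacted is the short side, supply: 8.

8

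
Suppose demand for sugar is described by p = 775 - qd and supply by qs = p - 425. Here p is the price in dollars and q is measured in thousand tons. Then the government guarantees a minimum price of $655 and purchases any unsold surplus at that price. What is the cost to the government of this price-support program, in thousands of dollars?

72050

Rearranging demand gives qd = 775 - p. Without the control the market clears where 775 - p = p - 425, i.e. p* = 600 and q* = 175.
Because the floor (655) lies above the market-clearing price, it is binding.
At p = 655: qd = 775 - 655 = 120 and qs = 655 - 425 = 230.
Surplus = qs - qd = 110.
Government expenditure = surplus × support price = 110 × 655 = 72050.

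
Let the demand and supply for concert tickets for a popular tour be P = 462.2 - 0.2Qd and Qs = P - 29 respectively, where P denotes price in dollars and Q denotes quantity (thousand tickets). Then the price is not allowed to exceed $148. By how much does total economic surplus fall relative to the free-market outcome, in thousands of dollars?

Rearranging demand gives Qd = 2311 - 5P. Equilibrium: 2311 - 5P = P - 29, so 2340 = 6P and P* = 390, Q* = 361.
Because the ceiling (148) lies below the market-clearing price, it is binding.
At P = 148: Qd = 2311 - 5·148 = 1571 and Qs = 148 - 29 = 119.
Quantity traded falls to 119. At Q = 119 the demand price is (2311 - 119)/5 = 438.4 and the supply price is 29 + 119 = 148.
Deadweight loss = ½ · (438.4 - 148) · (361 - 119) = ½ · 290.4 · 242 = 35138.4.

35138.4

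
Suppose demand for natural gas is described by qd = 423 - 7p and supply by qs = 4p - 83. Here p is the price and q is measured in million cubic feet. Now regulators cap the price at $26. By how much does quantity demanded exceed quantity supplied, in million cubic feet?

220

Without the control the market clears where 423 - 7p = 4p - 83, i.e. p* = 46 and q* = 101.
Because the ceiling (26) lies below the market-clearing price, it is binding.
At p = 26: qd = 423 - 7·26 = 241 and qs = 4·26 - 83 = 21.
Shortage = qd - qs = 241 - 21 = 220.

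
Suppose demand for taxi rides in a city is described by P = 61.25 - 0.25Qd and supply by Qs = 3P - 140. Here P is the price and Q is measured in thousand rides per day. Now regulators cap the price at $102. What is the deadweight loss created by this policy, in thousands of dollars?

Rearranging demand gives Qd = 245 - 4P. Without the control the market clears where 245 - 4P = 3P - 140, i.e. P* = 55 and Q* = 25.
Since 102 is above P* = 55, the ceiling does not bind and the free-market outcome prevails.
Since the control does not bind, no trades are prevented and deadweight loss is zero.

0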